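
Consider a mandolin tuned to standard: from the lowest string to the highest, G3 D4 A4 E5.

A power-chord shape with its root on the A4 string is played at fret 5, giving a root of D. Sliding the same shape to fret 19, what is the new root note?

Moving from fret 5 to fret 19 shifts the root by 14 semitones.
D up 14 semitones is E.

E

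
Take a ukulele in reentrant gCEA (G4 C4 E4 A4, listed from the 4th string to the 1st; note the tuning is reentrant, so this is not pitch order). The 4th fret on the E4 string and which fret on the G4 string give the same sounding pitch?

1

Fret 4 on E4 is MIDI 64 + 4 = 68 (G♯4). On the G4 string (open MIDI 67), that pitch is 68 − 67 = fret 1.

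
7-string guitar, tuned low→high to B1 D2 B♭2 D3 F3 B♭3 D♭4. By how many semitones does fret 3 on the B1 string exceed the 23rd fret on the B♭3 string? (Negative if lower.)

B1 at fret 3 → D2 (MIDI 38); B♭3 at fret 23 → A5 (MIDI 81).
38 − 81 = -43, so the two pitches are 43 semitones apart.

-43 semitones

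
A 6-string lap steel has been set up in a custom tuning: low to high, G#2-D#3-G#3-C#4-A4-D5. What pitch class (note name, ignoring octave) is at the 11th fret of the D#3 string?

Each fret is one semitone, so D#3 + 11 = D.

D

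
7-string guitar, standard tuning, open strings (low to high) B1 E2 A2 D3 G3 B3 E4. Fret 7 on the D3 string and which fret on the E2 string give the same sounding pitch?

Fret 7 on D3 is MIDI 50 + 7 = 57 (A3). On the E2 string (open MIDI 40), that pitch is 57 − 40 = fret 17.

17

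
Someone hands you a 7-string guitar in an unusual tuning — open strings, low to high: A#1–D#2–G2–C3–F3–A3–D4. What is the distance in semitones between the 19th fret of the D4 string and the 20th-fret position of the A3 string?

4 semitones

D4 at fret 19 → A5 (MIDI 81); A3 at fret 20 → F5 (MIDI 77).
81 − 77 = 4, so the two pitches are 4 semitones apart, with A5 the higher.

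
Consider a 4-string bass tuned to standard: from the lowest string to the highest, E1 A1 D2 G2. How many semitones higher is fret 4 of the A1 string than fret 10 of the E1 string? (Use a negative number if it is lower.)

A1 at fret 4 → C♯2 (MIDI 37); E1 at fret 10 → D2 (MIDI 38).
37 − 38 = -1, so the two pitches are 1 semitone apart.

-1 semitone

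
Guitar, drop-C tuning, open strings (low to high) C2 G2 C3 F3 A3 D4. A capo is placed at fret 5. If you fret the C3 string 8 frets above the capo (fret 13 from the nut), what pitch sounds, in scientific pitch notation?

The capo raises the open C3 by 5 semitones to F3; fretting 8 more gives C3 + 5 + 8 = C3 + 13 semitones = C#4.

C#4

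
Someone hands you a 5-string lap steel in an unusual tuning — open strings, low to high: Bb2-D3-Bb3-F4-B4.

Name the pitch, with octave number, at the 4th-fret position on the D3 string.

Gb3

D3 is MIDI 50. Adding 4 gives 54, which is Gb3.
(Equivalently spelled F#3.)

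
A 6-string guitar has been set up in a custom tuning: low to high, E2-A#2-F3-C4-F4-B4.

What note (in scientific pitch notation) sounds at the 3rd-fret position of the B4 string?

D5

The open B4 string plus 3 semitones: B–C–C#–D.
The walk passes from B into C once, so the octave number goes from 4 to 5.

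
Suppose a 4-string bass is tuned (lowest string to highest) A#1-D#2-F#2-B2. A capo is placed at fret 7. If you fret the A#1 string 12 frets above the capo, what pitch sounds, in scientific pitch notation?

F3

The capo raises the open A#1 by 7 semitones to F2; fretting 12 more gives A#1 + 7 + 12 = A#1 + 19 semitones = F3.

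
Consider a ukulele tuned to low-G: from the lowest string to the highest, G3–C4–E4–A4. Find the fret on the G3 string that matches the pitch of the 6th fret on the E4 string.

E4 at fret 6 is E4 + 6 semitones = A♯4.
The open G3 string is 9 semitones below the open E4, so the same pitch on the G3 string lies at fret 6 + 9 = 15.

15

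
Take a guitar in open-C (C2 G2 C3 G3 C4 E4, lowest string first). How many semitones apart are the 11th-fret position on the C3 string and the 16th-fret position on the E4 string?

21 semitones

C3 at fret 11 → B3 (MIDI 59); E4 at fret 16 → G#5 (MIDI 80).
59 − 80 = -21, so the two pitches are 21 semitones apart, with G#5 the higher.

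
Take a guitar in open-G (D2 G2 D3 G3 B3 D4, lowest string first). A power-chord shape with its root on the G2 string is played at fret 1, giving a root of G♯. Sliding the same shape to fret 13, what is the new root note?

G♯

Moving from fret 1 to fret 13 shifts the root by 12 semitones.
G♯ up 12 semitones is G♯.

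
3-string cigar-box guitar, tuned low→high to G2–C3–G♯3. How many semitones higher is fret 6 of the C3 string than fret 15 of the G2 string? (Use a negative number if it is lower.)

-4 semitones

C3 at fret 6 → F♯3 (MIDI 54); G2 at fret 15 → A♯3 (MIDI 58).
54 − 58 = -4, so the two pitches are 4 semitones apart.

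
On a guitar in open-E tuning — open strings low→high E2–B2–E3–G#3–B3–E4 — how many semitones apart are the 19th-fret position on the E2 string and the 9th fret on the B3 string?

E2 at fret 19 → B3 (MIDI 59); B3 at fret 9 → G#4 (MIDI 68).
59 − 68 = -9, so the two pitches are 9 semitones apart, with G#4 the higher.

9 semitones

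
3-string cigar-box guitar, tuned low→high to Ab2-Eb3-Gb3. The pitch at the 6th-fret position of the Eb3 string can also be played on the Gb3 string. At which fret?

3

Eb3 at fret 6 is Eb3 + 6 semitones = A3.
The open Gb3 string is 3 semitones above the open Eb3, so the same pitch on the Gb3 string lies at fret 6 − 3 = 3.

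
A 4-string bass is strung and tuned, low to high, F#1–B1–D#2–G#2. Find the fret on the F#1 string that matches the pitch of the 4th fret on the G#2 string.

18

Fret 4 on G#2 is MIDI 44 + 4 = 48 (C3). On the F#1 string (open MIDI 30), that pitch is 48 − 30 = fret 18.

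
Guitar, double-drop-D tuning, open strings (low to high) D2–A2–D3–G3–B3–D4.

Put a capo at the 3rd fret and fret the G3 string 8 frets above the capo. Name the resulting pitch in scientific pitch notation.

F♯4

The capo raises the open G3 by 3 semitones to A♯3; fretting 8 more gives G3 + 3 + 8 = G3 + 11 semitones = F♯4.
(Also written G♭.)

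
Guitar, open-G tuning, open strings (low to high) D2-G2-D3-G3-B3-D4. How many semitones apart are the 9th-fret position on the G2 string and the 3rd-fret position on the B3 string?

G2 at fret 9 → E3 (MIDI 52); B3 at fret 3 → D4 (MIDI 62).
52 − 62 = -10, so the two pitches are 10 semitones apart, with D4 the higher.

10 semitones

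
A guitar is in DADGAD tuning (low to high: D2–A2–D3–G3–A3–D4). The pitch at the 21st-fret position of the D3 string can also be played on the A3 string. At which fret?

Fret 21 on D3 is MIDI 50 + 21 = 71 (B4). On the A3 string (open MIDI 57), that pitch is 71 − 57 = fret 14.

14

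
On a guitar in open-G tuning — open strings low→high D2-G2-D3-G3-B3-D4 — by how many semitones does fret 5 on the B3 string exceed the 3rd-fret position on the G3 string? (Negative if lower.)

6 semitones

B3 at fret 5 → E4 (MIDI 64); G3 at fret 3 → A#3 (MIDI 58).
64 − 58 = 6, so the two pitches are 6 semitones apart.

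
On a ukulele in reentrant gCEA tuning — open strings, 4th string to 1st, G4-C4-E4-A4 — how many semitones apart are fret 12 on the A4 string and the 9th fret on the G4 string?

A4 at fret 12 → A5 (MIDI 81); G4 at fret 9 → E5 (MIDI 76).
81 − 76 = 5, so the two pitches are 5 semitones apart, with A5 the higher.

5 semitones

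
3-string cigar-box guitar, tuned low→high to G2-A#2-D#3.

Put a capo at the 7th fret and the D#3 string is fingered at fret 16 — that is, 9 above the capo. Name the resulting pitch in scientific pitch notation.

G4

The capo raises the open D#3 by 7 semitones to A#3; fretting 9 more gives D#3 + 7 + 9 = D#3 + 16 semitones = G4.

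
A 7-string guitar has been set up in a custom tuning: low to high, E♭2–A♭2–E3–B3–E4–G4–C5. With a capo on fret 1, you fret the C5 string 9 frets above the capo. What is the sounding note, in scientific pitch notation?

The capo raises the open C5 by 1 semitone to D♭5; fretting 9 more gives C5 + 1 + 9 = C5 + 10 semitones = B♭5.
(Also written A♯.)

B♭5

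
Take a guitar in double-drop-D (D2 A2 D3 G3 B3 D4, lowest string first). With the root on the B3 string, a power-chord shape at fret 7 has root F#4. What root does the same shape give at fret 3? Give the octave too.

Moving from fret 7 to fret 3 shifts the root by -4 semitones.
F#4 down 4 semitones is D4.

D4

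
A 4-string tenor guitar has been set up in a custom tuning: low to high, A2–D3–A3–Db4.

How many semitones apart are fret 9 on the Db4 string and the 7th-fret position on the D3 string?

Db4 at fret 9 → Bb4 (MIDI 70); D3 at fret 7 → A3 (MIDI 57).
70 − 57 = 13, so the two pitches are 13 semitones apart, with Bb4 the higher.

13 semitones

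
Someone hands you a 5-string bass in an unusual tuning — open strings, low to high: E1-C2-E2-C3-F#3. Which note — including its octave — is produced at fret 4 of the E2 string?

G#2

E2 is MIDI 40. Adding 4 gives 44, which is G#2.
(Equivalently spelled Ab2.)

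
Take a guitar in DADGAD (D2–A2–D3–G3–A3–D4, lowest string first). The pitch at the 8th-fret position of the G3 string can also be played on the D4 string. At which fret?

Fret 8 on G3 is MIDI 55 + 8 = 63 (D#4). On the D4 string (open MIDI 62), that pitch is 63 − 62 = fret 1.

1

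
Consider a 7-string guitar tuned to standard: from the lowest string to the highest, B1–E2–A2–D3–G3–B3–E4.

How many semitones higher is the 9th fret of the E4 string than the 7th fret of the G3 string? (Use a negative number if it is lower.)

E4 at fret 9 → C♯5 (MIDI 73); G3 at fret 7 → D4 (MIDI 62).
73 − 62 = 11, so the two pitches are 11 semitones apart.

11 semitones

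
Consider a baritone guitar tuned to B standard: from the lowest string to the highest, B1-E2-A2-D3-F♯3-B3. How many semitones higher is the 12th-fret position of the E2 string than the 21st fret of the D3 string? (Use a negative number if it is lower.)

-19 semitones

E2 at fret 12 → E3 (MIDI 52); D3 at fret 21 → B4 (MIDI 71).
52 − 71 = -19, so the two pitches are 19 semitones apart.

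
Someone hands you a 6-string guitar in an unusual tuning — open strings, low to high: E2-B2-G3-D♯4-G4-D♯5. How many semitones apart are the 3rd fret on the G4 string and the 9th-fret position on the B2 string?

14 semitones

G4 at fret 3 → A♯4 (MIDI 70); B2 at fret 9 → G♯3 (MIDI 56).
70 − 56 = 14, so the two pitches are 14 semitones apart, with A♯4 the higher.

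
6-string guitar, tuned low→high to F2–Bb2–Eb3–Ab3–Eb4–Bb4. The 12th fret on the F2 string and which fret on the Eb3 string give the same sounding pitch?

2

F2 at fret 12 is F2 + 12 semitones = F3.
The open Eb3 string is 10 semitones above the open F2, so the same pitch on the Eb3 string lies at fret 12 − 10 = 2.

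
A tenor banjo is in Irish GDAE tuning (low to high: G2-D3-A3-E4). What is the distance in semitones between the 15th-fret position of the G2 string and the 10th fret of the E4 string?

16 semitones

G2 at fret 15 → A#3 (MIDI 58); E4 at fret 10 → D5 (MIDI 74).
58 − 74 = -16, so the two pitches are 16 semitones apart, with D5 the higher.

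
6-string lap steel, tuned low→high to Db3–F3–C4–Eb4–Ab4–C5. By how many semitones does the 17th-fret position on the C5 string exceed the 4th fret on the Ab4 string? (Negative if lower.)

C5 at fret 17 → F6 (MIDI 89); Ab4 at fret 4 → C5 (MIDI 72).
89 − 72 = 17, so the two pitches are 17 semitones apart.

17 semitones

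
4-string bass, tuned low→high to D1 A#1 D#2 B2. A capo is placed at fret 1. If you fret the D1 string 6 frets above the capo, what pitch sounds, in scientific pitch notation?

The capo raises the open D1 by 1 semitone to D#1; fretting 6 more gives D1 + 1 + 6 = D1 + 7 semitones = A1.

A1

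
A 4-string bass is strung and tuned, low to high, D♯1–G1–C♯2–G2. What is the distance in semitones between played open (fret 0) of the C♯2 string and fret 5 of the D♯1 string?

5 semitones

C♯2 at fret 0 → C♯2 (MIDI 37); D♯1 at fret 5 → G♯1 (MIDI 32).
37 − 32 = 5, so the two pitches are 5 semitones apart, with C♯2 the higher.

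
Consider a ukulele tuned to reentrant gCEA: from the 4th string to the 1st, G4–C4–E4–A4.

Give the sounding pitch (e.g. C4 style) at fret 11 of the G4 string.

Each fret is one semitone, so G4 + 11 = F#5.

F#5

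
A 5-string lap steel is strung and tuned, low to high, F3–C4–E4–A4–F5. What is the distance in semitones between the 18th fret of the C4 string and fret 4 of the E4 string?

10 semitones

C4 at fret 18 → Gb5 (MIDI 78); E4 at fret 4 → Ab4 (MIDI 68).
78 − 68 = 10, so the two pitches are 10 semitones apart, with Gb5 the higher.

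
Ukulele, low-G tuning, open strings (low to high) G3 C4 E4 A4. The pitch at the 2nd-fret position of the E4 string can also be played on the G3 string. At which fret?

11

E4 at fret 2 is E4 + 2 semitones = F♯4.
The open G3 string is 9 semitones below the open E4, so the same pitch on the G3 string lies at fret 2 + 9 = 11.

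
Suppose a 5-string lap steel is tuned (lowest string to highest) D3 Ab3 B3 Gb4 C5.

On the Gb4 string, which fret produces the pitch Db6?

Db6 is 19 semitones above the open Gb4 (Gb–G–Ab–A–…–B–C–Db), so it sits at fret 19.

19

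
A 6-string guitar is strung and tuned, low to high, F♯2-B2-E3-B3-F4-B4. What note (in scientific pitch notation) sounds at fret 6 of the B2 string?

F3

B2 is MIDI 47. Adding 6 gives 53, which is F3.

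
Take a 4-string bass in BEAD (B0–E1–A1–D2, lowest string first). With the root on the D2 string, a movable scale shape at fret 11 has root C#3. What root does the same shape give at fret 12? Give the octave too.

D3

Moving from fret 11 to fret 12 shifts the root by 1 semitone.
C#3 up 1 semitone is D3.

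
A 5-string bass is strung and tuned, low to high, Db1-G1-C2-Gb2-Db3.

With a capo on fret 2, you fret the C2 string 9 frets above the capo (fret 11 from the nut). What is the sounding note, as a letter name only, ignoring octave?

B

The capo raises the open C2 by 2 semitones to D2; fretting 9 more gives C2 + 2 + 9 = C2 + 11 semitones, landing on B.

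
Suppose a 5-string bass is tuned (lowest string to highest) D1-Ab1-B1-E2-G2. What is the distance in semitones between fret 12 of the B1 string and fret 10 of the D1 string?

B1 at fret 12 → B2 (MIDI 47); D1 at fret 10 → C2 (MIDI 36).
47 − 36 = 11, so the two pitches are 11 semitones apart, with B2 the higher.

11 semitones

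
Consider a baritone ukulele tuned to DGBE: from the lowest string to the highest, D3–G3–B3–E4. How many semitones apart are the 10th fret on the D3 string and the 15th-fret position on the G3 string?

10 semitones

D3 at fret 10 → C4 (MIDI 60); G3 at fret 15 → A#4 (MIDI 70).
60 − 70 = -10, so the two pitches are 10 semitones apart, with A#4 the higher.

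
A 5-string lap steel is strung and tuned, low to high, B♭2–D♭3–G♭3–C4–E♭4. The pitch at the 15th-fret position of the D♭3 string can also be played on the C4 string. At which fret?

Fret 15 on D♭3 is MIDI 49 + 15 = 64 (E4). On the C4 string (open MIDI 60), that pitch is 64 − 60 = fret 4.

4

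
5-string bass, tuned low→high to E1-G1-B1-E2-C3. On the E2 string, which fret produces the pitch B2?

B2 is 7 semitones above the open E2 (E–F–F#–G–G#–A–A#–B), so it sits at fret 7.

7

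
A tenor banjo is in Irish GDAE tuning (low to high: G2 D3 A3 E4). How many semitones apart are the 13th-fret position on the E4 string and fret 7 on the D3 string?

E4 at fret 13 → F5 (MIDI 77); D3 at fret 7 → A3 (MIDI 57).
77 − 57 = 20, so the two pitches are 20 semitones apart, with F5 the higher.

20 semitones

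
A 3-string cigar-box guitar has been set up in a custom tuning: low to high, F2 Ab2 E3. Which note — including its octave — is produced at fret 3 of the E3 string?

G3

E3 is MIDI 52. Adding 3 gives 55, which is G3.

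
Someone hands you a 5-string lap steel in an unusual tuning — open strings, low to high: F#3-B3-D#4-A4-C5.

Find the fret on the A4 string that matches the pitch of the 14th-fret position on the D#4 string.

Fret 14 on D#4 is MIDI 63 + 14 = 77 (F5). On the A4 string (open MIDI 69), that pitch is 77 − 69 = fret 8.

8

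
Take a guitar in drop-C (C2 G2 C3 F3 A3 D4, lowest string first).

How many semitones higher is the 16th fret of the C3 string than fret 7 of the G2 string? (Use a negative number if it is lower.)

C3 at fret 16 → E4 (MIDI 64); G2 at fret 7 → D3 (MIDI 50).
64 − 50 = 14, so the two pitches are 14 semitones apart.

14 semitones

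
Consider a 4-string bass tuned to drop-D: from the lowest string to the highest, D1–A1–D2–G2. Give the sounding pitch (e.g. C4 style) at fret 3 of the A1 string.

C2

The open A1 string plus 3 semitones: A–A#–B–C.
The walk passes from B into C once, so the octave number goes from 1 to 2.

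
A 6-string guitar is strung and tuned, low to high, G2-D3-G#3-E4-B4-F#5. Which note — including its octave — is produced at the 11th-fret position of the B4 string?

B4 is MIDI 71. Adding 11 gives 82, which is A#5.

A#5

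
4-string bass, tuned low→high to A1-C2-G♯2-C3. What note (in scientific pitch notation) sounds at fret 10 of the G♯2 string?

G♯2 is MIDI 44. Adding 10 gives 54, which is F♯3.
(Equivalently spelled G♭3.)

F♯3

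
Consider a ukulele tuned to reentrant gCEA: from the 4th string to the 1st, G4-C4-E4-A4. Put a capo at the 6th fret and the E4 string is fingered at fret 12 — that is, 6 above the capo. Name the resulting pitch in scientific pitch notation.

E5

The capo raises the open E4 by 6 semitones to A#4; fretting 6 more gives E4 + 6 + 6 = E4 + 12 semitones = E5.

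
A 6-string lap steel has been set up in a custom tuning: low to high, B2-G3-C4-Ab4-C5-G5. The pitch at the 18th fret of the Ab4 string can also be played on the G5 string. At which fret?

Ab4 at fret 18 is Ab4 + 18 semitones = D6.
The open G5 string is 11 semitones above the open Ab4, so the same pitch on the G5 string lies at fret 18 − 11 = 7.

7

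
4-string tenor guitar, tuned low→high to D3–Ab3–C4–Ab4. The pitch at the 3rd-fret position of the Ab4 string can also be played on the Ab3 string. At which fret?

15

Ab4 at fret 3 is Ab4 + 3 semitones = B4.
The open Ab3 string is 12 semitones below the open Ab4, so the same pitch on the Ab3 string lies at fret 3 + 12 = 15.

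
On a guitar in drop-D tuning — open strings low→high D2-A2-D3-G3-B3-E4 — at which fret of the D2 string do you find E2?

E2 is 2 semitones above the open D2 (D–D#–E), so it sits at fret 2.

2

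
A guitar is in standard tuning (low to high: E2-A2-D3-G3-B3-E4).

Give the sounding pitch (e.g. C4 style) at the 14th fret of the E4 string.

F#5

E4 is MIDI 64. Adding 14 gives 78, which is F#5.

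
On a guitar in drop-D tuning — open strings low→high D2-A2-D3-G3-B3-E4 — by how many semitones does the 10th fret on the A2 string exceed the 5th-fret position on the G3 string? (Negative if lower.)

A2 at fret 10 → G3 (MIDI 55); G3 at fret 5 → C4 (MIDI 60).
55 − 60 = -5, so the two pitches are 5 semitones apart.

-5 semitones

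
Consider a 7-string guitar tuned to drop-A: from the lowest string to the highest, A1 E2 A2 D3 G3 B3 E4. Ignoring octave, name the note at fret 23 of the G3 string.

F#

Each fret is one semitone, so G3 + 23 = F#.
(Equivalently spelled Gb.)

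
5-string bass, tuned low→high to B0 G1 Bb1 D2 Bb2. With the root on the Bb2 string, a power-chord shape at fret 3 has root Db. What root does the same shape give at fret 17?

Eb

Moving from fret 3 to fret 17 shifts the root by 14 semitones.
Db up 14 semitones is Eb.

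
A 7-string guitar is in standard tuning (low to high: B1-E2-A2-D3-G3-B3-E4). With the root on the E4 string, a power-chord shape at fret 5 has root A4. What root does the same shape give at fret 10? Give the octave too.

Moving from fret 5 to fret 10 shifts the root by 5 semitones.
A4 up 5 semitones is D5.

D5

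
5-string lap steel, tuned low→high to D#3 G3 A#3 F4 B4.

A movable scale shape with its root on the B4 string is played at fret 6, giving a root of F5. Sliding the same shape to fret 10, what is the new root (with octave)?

A5

Moving from fret 6 to fret 10 shifts the root by 4 semitones.
F5 up 4 semitones is A5.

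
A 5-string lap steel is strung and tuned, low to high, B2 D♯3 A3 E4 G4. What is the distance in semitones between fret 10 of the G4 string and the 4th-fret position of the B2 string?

26 semitones

G4 at fret 10 → F5 (MIDI 77); B2 at fret 4 → D♯3 (MIDI 51).
77 − 51 = 26, so the two pitches are 26 semitones apart, with F5 the higher.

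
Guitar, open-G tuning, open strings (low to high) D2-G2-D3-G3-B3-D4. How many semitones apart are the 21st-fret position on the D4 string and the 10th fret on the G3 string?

D4 at fret 21 → B5 (MIDI 83); G3 at fret 10 → F4 (MIDI 65).
83 − 65 = 18, so the two pitches are 18 semitones apart, with B5 the higher.

18 semitones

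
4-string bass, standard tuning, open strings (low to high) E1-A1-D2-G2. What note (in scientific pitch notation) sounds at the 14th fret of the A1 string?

Each fret is one semitone, so A1 + 14 = B2.

B2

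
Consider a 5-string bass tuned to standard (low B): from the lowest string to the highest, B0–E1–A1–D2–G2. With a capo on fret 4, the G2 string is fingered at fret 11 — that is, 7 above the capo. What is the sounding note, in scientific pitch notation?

F♯3

The capo raises the open G2 by 4 semitones to B2; fretting 7 more gives G2 + 4 + 7 = G2 + 11 semitones = F♯3.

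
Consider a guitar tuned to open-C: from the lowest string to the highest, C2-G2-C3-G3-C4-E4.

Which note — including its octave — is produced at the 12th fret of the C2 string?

C3

Each fret is one semitone, so C2 + 12 = C3.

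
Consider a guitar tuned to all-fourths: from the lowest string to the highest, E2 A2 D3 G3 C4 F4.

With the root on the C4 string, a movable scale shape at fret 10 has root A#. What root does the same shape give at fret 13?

C#

Moving from fret 10 to fret 13 shifts the root by 3 semitones.
A# up 3 semitones is C#.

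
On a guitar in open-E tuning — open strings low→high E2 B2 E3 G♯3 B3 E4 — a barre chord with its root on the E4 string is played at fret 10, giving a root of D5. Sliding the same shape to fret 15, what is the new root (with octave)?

G5

Moving from fret 10 to fret 15 shifts the root by 5 semitones.
D5 up 5 semitones is G5.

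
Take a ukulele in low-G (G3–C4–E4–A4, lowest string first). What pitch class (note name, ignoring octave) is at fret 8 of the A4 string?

F

A4 is MIDI 69. Adding 8 gives 77; 77 mod 12 = 5, i.e. F.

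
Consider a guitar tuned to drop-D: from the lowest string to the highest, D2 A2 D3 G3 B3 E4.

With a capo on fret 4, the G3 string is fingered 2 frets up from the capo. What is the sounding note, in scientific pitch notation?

C♯4

The capo raises the open G3 by 4 semitones to B3; fretting 2 more gives G3 + 4 + 2 = G3 + 6 semitones = C♯4.
(Also written D♭.)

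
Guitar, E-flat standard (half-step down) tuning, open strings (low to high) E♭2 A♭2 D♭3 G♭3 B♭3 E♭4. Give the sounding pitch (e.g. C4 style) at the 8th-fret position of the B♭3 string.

G♭4

The open B♭3 string plus 8 semitones: Bb–B–C–Db–D–Eb–E–F–Gb.
The walk passes from B into C once, so the octave number goes from 3 to 4.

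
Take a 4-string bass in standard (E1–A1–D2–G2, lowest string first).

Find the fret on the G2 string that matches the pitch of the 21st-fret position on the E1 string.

6

Fret 21 on E1 is MIDI 28 + 21 = 49 (C#3). On the G2 string (open MIDI 43), that pitch is 49 − 43 = fret 6.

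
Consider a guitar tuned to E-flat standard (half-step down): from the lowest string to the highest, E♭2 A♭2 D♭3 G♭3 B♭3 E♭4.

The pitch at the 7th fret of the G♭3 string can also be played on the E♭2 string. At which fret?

22

Fret 7 on G♭3 is MIDI 54 + 7 = 61 (D♭4). On the E♭2 string (open MIDI 39), that pitch is 61 − 39 = fret 22.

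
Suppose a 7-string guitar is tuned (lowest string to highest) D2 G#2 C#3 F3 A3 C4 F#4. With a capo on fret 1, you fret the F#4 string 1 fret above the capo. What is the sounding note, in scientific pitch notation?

The capo raises the open F#4 by 1 semitone to G4; fretting 1 more gives F#4 + 1 + 1 = F#4 + 2 semitones = G#4.

G#4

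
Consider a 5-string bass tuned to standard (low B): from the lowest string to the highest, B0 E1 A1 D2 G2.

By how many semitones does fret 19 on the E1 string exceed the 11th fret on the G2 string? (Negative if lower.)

-7 semitones

E1 at fret 19 → B2 (MIDI 47); G2 at fret 11 → F♯3 (MIDI 54).
47 − 54 = -7, so the two pitches are 7 semitones apart.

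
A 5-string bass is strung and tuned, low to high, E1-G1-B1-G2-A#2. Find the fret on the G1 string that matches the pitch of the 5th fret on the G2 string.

17

Fret 5 on G2 is MIDI 43 + 5 = 48 (C3). On the G1 string (open MIDI 31), that pitch is 48 − 31 = fret 17.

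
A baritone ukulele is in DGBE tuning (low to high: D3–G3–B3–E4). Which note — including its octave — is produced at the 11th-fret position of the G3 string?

The open G3 string plus 11 semitones: G–G#–A–A#–…–E–F–F#.
The walk passes from B into C once, so the octave number goes from 3 to 4.

F#4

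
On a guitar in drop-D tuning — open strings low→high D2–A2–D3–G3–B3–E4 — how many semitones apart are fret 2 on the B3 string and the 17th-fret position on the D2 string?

6 semitones

B3 at fret 2 → C#4 (MIDI 61); D2 at fret 17 → G3 (MIDI 55).
61 − 55 = 6, so the two pitches are 6 semitones apart, with C#4 the higher.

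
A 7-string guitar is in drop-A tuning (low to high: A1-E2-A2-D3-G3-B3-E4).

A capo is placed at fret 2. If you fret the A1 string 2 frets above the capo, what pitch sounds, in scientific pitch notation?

C♯2

The capo raises the open A1 by 2 semitones to B1; fretting 2 more gives A1 + 2 + 2 = A1 + 4 semitones = C♯2.
(Also written D♭.)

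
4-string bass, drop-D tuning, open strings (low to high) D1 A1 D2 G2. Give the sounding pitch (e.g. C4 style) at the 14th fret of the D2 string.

E3

D2 is MIDI 38. Adding 14 gives 52, which is E3.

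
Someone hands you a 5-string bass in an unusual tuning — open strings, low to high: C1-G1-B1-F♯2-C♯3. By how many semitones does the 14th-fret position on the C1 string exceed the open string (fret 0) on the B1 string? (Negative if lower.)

C1 at fret 14 → D2 (MIDI 38); B1 at fret 0 → B1 (MIDI 35).
38 − 35 = 3, so the two pitches are 3 semitones apart.

3 semitones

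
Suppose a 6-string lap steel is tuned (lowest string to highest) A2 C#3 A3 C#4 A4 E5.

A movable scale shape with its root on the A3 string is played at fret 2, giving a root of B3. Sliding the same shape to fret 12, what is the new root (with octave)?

Moving from fret 2 to fret 12 shifts the root by 10 semitones.
B3 up 10 semitones is A4.

A4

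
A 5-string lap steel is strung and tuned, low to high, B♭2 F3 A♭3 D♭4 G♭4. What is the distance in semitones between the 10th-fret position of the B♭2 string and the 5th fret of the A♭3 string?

B♭2 at fret 10 → A♭3 (MIDI 56); A♭3 at fret 5 → D♭4 (MIDI 61).
56 − 61 = -5, so the two pitches are 5 semitones apart, with D♭4 the higher.

5 semitones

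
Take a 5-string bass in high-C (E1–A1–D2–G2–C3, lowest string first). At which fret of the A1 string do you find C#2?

C#2 is 4 semitones above the open A1 (A–A#–B–C–C#), so it sits at fret 4.

4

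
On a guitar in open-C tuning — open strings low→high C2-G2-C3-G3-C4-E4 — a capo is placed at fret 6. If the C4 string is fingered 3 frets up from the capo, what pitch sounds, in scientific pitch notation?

A4

The capo raises the open C4 by 6 semitones to F#4; fretting 3 more gives C4 + 6 + 3 = C4 + 9 semitones = A4.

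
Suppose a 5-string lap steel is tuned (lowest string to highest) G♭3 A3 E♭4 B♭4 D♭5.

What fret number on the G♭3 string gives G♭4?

12

G♭4 is 12 semitones above the open G♭3 (Gb–G–Ab–A–…–E–F–Gb), so it sits at fret 12.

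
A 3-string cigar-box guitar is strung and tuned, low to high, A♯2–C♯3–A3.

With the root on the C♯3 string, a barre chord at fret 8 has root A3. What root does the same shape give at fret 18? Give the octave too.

Moving from fret 8 to fret 18 shifts the root by 10 semitones.
A3 up 10 semitones is G4.

G4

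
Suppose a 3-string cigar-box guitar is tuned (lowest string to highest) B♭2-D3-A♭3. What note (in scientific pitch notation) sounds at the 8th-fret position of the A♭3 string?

E4

A♭3 is MIDI 56. Adding 8 gives 64, which is E4.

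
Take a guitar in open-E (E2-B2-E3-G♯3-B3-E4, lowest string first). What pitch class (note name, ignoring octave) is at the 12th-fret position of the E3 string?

E

The open E3 string plus 12 semitones: E–F–F#–G–…–D–D#–E.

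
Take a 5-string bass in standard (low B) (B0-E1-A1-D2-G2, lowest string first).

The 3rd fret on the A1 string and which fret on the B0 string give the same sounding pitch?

13

Fret 3 on A1 is MIDI 33 + 3 = 36 (C2). On the B0 string (open MIDI 23), that pitch is 36 − 23 = fret 13.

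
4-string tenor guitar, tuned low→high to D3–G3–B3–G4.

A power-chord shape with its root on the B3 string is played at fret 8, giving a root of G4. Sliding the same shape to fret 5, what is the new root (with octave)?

Moving from fret 8 to fret 5 shifts the root by -3 semitones.
G4 down 3 semitones is E4.

E4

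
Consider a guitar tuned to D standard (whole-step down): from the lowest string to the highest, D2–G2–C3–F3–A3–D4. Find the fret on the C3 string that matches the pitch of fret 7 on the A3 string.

A3 at fret 7 is A3 + 7 semitones = E4.
The open C3 string is 9 semitones below the open A3, so the same pitch on the C3 string lies at fret 7 + 9 = 16.

16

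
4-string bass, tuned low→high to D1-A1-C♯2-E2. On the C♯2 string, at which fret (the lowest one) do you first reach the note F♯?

5

From C♯2, count semitones up the chromatic scale until reaching F♯: C#–D–D#–E–F–F# — 5 steps.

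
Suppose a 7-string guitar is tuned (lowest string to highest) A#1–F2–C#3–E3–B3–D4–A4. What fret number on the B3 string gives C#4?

C#4 is 2 semitones above the open B3 (B–C–C#), so it sits at fret 2.

2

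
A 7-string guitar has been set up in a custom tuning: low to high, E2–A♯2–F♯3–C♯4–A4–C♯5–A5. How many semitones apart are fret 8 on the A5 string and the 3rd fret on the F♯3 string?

A5 at fret 8 → F6 (MIDI 89); F♯3 at fret 3 → A3 (MIDI 57).
89 − 57 = 32, so the two pitches are 32 semitones apart, with F6 the higher.

32 semitones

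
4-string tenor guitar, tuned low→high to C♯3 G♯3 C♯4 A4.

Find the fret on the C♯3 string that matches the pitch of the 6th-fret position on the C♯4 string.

18

C♯4 at fret 6 is C♯4 + 6 semitones = G4.
The open C♯3 string is 12 semitones below the open C♯4, so the same pitch on the C♯3 string lies at fret 6 + 12 = 18.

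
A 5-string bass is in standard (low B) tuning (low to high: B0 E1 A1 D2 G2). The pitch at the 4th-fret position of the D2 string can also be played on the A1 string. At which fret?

Fret 4 on D2 is MIDI 38 + 4 = 42 (F♯2). On the A1 string (open MIDI 33), that pitch is 42 − 33 = fret 9.

9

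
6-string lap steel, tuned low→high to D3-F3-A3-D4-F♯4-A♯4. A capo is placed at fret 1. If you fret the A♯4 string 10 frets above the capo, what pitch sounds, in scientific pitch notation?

The capo raises the open A♯4 by 1 semitone to B4; fretting 10 more gives A♯4 + 1 + 10 = A♯4 + 11 semitones = A5.

A5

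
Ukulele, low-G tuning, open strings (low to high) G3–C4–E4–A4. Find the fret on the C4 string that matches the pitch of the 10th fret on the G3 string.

G3 at fret 10 is G3 + 10 semitones = F4.
The open C4 string is 5 semitones above the open G3, so the same pitch on the C4 string lies at fret 10 − 5 = 5.

5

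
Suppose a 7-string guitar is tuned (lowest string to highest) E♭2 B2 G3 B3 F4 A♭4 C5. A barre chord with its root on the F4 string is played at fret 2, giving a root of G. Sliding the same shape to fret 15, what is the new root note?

Moving from fret 2 to fret 15 shifts the root by 13 semitones.
G up 13 semitones is A♭.

A♭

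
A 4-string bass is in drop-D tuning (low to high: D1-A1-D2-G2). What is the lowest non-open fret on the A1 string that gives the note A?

From A1, count semitones up the chromatic scale until reaching A: A–A#–B–C–…–G–G#–A — 12 steps.

12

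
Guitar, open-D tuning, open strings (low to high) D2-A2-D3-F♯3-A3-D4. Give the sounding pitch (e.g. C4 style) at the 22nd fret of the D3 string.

Each fret is one semitone, so D3 + 22 = C5.

C5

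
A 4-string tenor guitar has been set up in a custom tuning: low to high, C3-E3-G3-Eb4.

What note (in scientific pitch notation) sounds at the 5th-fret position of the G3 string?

C4

G3 is MIDI 55. Adding 5 gives 60, which is C4.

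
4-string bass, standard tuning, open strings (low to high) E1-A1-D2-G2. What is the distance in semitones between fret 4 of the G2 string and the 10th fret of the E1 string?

9 semitones

G2 at fret 4 → B2 (MIDI 47); E1 at fret 10 → D2 (MIDI 38).
47 − 38 = 9, so the two pitches are 9 semitones apart, with B2 the higher.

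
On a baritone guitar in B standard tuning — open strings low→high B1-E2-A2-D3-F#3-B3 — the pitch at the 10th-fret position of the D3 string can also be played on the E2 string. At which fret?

20

D3 at fret 10 is D3 + 10 semitones = C4.
The open E2 string is 10 semitones below the open D3, so the same pitch on the E2 string lies at fret 10 + 10 = 20.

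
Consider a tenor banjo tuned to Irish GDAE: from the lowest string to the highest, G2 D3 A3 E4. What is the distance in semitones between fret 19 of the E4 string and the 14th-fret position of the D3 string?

E4 at fret 19 → B5 (MIDI 83); D3 at fret 14 → E4 (MIDI 64).
83 − 64 = 19, so the two pitches are 19 semitones apart, with B5 the higher.

19 semitones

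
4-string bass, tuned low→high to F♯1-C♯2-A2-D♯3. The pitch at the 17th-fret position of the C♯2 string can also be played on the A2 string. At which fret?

9

C♯2 at fret 17 is C♯2 + 17 semitones = F♯3.
The open A2 string is 8 semitones above the open C♯2, so the same pitch on the A2 string lies at fret 17 − 8 = 9.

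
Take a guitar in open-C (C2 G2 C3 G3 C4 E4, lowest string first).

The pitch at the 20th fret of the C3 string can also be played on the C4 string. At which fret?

C3 at fret 20 is C3 + 20 semitones = G#4.
The open C4 string is 12 semitones above the open C3, so the same pitch on the C4 string lies at fret 20 − 12 = 8.

8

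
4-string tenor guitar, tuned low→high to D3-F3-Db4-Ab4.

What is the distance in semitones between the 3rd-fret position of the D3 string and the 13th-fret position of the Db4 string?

21 semitones

D3 at fret 3 → F3 (MIDI 53); Db4 at fret 13 → D5 (MIDI 74).
53 − 74 = -21, so the two pitches are 21 semitones apart, with D5 the higher.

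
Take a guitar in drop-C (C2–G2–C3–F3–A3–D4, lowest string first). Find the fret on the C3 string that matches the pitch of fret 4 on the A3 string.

Fret 4 on A3 is MIDI 57 + 4 = 61 (C♯4). On the C3 string (open MIDI 48), that pitch is 61 − 48 = fret 13.

13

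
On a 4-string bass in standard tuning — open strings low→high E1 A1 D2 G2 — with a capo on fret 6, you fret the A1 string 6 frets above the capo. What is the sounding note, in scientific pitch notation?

The capo raises the open A1 by 6 semitones to D#2; fretting 6 more gives A1 + 6 + 6 = A1 + 12 semitones = A2.

A2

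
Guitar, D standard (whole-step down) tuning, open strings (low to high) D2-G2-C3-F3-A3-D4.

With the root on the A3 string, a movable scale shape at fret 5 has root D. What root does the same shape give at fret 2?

B

Moving from fret 5 to fret 2 shifts the root by -3 semitones.
D down 3 semitones is B.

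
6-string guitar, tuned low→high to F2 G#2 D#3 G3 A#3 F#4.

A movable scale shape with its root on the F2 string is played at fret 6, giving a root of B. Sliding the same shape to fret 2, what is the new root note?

Moving from fret 6 to fret 2 shifts the root by -4 semitones.
B down 4 semitones is G.

G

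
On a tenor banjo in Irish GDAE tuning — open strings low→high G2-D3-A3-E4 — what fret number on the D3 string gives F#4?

F#4 is 16 semitones above the open D3 (D–D#–E–F–…–E–F–F#), so it sits at fret 16.

16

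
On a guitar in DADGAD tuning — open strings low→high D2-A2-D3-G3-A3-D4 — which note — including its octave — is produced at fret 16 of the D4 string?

Each fret is one semitone, so D4 + 16 = F#5.
(Equivalently spelled Gb5.)

F#5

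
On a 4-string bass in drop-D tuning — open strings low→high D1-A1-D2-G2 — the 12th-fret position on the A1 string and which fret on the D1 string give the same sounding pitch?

Fret 12 on A1 is MIDI 33 + 12 = 45 (A2). On the D1 string (open MIDI 26), that pitch is 45 − 26 = fret 19.

19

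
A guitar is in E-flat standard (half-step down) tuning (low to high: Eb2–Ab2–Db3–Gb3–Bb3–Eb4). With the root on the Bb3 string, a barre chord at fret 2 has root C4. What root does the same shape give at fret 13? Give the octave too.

Moving from fret 2 to fret 13 shifts the root by 11 semitones.
C4 up 11 semitones is B4.

B4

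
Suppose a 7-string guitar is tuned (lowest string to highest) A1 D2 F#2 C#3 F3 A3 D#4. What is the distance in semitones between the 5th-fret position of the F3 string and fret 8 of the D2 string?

F3 at fret 5 → A#3 (MIDI 58); D2 at fret 8 → A#2 (MIDI 46).
58 − 46 = 12, so the two pitches are 12 semitones apart, with A#3 the higher.

12 semitones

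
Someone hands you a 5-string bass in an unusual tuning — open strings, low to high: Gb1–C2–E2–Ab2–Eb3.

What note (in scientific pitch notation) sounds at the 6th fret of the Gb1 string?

Gb1 is MIDI 30. Adding 6 gives 36, which is C2.

C2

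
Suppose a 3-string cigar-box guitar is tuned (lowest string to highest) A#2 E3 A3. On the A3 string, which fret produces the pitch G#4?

11

G#4 is 11 semitones above the open A3 (A–A#–B–C–…–F#–G–G#), so it sits at fret 11.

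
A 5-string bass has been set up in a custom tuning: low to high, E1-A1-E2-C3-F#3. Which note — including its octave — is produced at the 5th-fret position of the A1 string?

D2

Each fret is one semitone, so A1 + 5 = D2.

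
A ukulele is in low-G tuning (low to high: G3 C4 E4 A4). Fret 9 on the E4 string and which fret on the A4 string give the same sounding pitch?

4

Fret 9 on E4 is MIDI 64 + 9 = 73 (C♯5). On the A4 string (open MIDI 69), that pitch is 73 − 69 = fret 4.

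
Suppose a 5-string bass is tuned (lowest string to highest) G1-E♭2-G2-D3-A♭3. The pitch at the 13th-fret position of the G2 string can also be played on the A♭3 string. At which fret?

Fret 13 on G2 is MIDI 43 + 13 = 56 (A♭3). On the A♭3 string (open MIDI 56), that pitch is 56 − 56 = fret 0.

0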